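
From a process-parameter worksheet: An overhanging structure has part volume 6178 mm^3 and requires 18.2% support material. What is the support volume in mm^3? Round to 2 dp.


V_support = 6178 * 0.182 = 1124.4 mm^3


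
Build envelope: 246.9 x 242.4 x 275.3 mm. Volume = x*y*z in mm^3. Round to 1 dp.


V = 246.9 * 242.4 * 275.3 = 16476308.6 mm^3


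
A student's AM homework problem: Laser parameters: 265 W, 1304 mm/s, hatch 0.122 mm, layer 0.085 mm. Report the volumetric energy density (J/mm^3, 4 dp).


E = 265 / (1304*0.122*0.085) = 19.597 J/mm^3


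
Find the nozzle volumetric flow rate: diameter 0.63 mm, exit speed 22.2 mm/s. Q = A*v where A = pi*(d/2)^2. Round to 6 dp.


A = pi*(0.63/2)^2 = 0.31172453 mm^2
Q = 0.31172453 * 22.2 = 6.920285 mm^3/s


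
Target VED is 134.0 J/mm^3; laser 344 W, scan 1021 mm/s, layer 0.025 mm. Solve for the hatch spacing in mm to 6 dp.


h = 344 / (134.0*1021*0.025) = 0.100575 mm


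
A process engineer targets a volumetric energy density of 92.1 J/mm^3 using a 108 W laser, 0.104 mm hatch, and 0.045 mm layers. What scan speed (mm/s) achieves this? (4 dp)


v = 108 / (92.1*0.104*0.045) = 250.5638 mm/s


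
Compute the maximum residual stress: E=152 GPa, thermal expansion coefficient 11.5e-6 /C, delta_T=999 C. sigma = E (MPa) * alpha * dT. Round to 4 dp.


sigma = 152*1000 * 11.5e-6 * 999 = 1746.252 MPa


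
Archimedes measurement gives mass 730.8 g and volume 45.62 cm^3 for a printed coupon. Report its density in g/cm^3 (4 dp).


rho = 730.8 / 45.62 = 16.0193 g/cm^3


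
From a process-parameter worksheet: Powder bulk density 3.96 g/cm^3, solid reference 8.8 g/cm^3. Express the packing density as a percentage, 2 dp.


Packing = (3.96/8.8)*100 = 45.0 %


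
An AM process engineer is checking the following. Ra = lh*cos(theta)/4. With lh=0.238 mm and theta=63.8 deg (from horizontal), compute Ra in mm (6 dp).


Ra = 0.238 * cos(63.8) / 4 = 0.02627 mm


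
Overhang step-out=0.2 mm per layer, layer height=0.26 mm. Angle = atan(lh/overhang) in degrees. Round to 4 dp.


angle = atan(0.26/0.2) = 52.4314 degrees


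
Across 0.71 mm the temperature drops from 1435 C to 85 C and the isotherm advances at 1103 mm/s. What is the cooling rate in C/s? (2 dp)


G = (1435-85)/0.71 = 1901.4084507 C/mm
CR = 1901.4084507 * 1103 = 2097253.52 C/s


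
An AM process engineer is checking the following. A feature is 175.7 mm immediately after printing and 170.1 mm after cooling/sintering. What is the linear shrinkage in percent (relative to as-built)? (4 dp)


Shrinkage = ((175.7-170.1)/175.7)*100 = 3.1873 %


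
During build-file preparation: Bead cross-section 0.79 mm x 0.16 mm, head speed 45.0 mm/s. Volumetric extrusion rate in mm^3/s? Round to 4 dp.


Rate = 0.79 * 0.16 * 45.0 = 5.688 mm^3/s


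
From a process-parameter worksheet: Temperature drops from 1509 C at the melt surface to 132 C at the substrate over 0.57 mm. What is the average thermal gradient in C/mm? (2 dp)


G = (1509-132)/0.57 = 2415.79 C/mm


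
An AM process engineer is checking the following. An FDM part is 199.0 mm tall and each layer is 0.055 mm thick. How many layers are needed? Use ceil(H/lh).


Layers = ceil(199.0/0.055) = 3619


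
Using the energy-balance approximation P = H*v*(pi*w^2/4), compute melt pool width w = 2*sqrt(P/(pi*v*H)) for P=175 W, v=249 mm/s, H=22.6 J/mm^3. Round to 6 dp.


w = 2*sqrt(175/(pi*249*22.6)) = 0.198985 mm


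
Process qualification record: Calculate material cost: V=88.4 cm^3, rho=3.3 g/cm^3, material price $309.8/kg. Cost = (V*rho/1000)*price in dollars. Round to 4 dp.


Mass = 88.4*3.3/1000 = 0.29172 kg
Cost = 0.29172 * 309.8 = 90.3749 $


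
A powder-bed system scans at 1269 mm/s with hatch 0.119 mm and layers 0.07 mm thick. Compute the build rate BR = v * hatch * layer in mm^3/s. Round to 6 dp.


Rate = 1269 * 0.119 * 0.07 = 10.57077 mm^3/s


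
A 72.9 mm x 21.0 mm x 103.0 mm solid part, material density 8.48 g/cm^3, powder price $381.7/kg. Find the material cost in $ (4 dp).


V = 72.9 * 21.0 * 103.0 = 157682.7 mm^3 = 157.6827 cm^3
Mass = 157.6827 * 8.48 / 1000 = 1.3371493 kg
Cost = 1.3371493 * 381.7 = 510.3899 $


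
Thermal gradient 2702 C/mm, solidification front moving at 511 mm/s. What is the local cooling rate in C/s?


CR = 2702 * 511 = 1380722 C/s


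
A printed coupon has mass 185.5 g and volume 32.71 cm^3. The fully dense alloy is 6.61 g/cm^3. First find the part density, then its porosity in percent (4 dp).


rho_part = 185.5 / 32.71 = 5.67104861 g/cm^3
Porosity = (1 - 5.67104861/6.61)*100 = 14.205 %


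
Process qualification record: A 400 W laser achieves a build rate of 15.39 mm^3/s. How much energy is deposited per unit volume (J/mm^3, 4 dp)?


SE = 400 / 15.39 = 25.9909 J/mm^3


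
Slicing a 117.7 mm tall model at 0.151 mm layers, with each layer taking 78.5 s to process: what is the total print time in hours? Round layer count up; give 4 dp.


Layers = ceil(117.7/0.151) = 780
t = 780 * 78.5 / 3600 = 17.0083 hrs


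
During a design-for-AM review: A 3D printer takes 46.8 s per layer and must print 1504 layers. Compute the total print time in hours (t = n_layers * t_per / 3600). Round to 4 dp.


t = 1504 * 46.8 / 3600 = 19.552 hrs


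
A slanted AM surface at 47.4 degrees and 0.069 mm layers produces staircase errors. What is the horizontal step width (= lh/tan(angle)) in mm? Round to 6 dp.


step = 0.069 / tan(47.4) = 0.063449 mm


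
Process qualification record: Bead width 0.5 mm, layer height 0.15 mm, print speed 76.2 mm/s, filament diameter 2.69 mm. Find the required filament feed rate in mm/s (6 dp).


Q = 0.5 * 0.15 * 76.2 = 5.715 mm^3/s
A_fil = pi*(2.69/2)^2 = 5.68321965 mm^2
v_feed = 5.715 / 5.68321965 = 1.005592 mm/s


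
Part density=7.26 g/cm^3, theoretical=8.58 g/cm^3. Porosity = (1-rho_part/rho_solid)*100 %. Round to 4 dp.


Porosity = (1-7.26/8.58)*100 = 15.3846 %


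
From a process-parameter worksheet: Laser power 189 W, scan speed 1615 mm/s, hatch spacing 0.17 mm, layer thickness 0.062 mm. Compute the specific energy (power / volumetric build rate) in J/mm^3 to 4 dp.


Build rate = 1615 * 0.17 * 0.062 = 17.0221 mm^3/s
SE = 189 / 17.0221 = 11.1032 J/mm^3


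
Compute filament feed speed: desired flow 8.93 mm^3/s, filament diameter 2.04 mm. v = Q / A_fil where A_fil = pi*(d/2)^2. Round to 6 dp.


A = pi*(2.04/2)^2 = 3.268513
v = 8.93 / 3.268513 = 2.732129 mm/s


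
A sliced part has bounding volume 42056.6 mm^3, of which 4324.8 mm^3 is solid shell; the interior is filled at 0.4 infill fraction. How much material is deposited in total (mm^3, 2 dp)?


V_infill = (42056.6 - 4324.8) * 0.4 = 15092.72
V_total = 4324.8 + 15092.72 = 19417.52 mm^3


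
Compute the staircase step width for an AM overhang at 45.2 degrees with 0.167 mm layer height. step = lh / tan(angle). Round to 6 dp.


step = 0.167 / tan(45.2) = 0.165838 mm


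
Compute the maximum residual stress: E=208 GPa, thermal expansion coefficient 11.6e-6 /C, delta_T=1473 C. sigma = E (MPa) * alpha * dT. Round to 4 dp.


sigma = 208*1000 * 11.6e-6 * 1473 = 3554.0544 MPa


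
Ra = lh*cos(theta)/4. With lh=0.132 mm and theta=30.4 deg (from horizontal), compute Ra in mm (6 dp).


Ra = 0.132 * cos(30.4) / 4 = 0.028463 mm


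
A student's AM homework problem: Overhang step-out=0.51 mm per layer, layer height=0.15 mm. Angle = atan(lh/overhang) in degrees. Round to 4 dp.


angle = atan(0.15/0.51) = 16.3895 degrees


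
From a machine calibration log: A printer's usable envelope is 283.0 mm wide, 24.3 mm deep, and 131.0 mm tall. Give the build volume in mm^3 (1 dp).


V = 283.0 * 24.3 * 131.0 = 900873.9 mm^3


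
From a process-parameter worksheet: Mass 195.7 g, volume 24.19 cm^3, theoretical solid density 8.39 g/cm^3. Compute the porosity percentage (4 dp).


rho_part = 195.7 / 24.19 = 8.09011988 g/cm^3
Porosity = (1 - 8.09011988/8.39)*100 = 3.5743 %


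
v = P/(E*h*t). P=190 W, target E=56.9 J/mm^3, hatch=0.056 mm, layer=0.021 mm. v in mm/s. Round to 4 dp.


v = 190 / (56.9*0.056*0.021) = 2839.4486 mm/s


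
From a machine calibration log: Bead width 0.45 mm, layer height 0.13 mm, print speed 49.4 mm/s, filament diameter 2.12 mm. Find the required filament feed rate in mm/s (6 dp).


Q = 0.45 * 0.13 * 49.4 = 2.8899 mm^3/s
A_fil = pi*(2.12/2)^2 = 3.52989351 mm^2
v_feed = 2.8899 / 3.52989351 = 0.818693 mm/s


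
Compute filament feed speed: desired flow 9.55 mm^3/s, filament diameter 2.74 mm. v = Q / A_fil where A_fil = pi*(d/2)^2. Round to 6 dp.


A = pi*(2.74/2)^2 = 5.896455
v = 9.55 / 5.896455 = 1.619617 mm/s


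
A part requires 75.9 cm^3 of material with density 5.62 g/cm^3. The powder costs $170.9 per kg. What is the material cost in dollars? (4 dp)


Mass = 75.9*5.62/1000 = 0.426558 kg
Cost = 0.426558 * 170.9 = 72.8988 $


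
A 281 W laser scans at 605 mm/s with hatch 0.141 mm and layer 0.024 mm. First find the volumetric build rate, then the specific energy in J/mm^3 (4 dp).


Build rate = 605 * 0.141 * 0.024 = 2.04732 mm^3/s
SE = 281 / 2.04732 = 137.2526 J/mm^3


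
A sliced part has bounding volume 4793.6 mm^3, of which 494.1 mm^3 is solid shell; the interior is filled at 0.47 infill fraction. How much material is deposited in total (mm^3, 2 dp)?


V_infill = (4793.6 - 494.1) * 0.47 = 2020.77
V_total = 494.1 + 2020.77 = 2514.87 mm^3


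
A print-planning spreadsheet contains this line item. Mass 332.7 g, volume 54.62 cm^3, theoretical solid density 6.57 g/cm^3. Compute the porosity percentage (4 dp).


rho_part = 332.7 / 54.62 = 6.09117539 g/cm^3
Porosity = (1 - 6.09117539/6.57)*100 = 7.288 %


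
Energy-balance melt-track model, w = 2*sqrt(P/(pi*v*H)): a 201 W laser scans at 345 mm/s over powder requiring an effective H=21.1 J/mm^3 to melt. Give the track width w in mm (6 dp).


w = 2*sqrt(201/(pi*345*21.1)) = 0.1875 mm


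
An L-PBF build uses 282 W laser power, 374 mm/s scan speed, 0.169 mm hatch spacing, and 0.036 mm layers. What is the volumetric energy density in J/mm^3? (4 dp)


E = 282 / (374*0.169*0.036) = 123.9334 J/mm^3


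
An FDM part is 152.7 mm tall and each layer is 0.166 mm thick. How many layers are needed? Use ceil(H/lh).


Layers = ceil(152.7/0.166) = 920


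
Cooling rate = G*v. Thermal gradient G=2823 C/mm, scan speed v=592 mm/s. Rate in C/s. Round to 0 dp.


CR = 2823 * 592 = 1671216 C/s


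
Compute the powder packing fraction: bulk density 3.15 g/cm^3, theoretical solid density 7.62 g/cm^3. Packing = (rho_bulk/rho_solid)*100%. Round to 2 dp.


Packing = (3.15/7.62)*100 = 41.34 %


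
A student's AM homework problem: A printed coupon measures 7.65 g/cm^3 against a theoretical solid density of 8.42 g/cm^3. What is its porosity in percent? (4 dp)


Porosity = (1-7.65/8.42)*100 = 9.1449 %


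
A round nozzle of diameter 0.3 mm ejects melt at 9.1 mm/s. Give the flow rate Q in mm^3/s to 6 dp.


A = pi*(0.3/2)^2 = 0.07068583 mm^2
Q = 0.07068583 * 9.1 = 0.643241 mm^3/s


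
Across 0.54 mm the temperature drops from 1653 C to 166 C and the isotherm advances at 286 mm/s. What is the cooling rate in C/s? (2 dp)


G = (1653-166)/0.54 = 2753.7037037 C/mm
CR = 2753.7037037 * 286 = 787559.26 C/s


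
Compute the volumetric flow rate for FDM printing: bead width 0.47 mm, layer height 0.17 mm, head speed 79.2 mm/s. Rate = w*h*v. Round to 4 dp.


Rate = 0.47 * 0.17 * 79.2 = 6.3281 mm^3/s


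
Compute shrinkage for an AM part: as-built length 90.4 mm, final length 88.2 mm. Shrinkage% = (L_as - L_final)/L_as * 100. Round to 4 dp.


Shrinkage = ((90.4-88.2)/90.4)*100 = 2.4336 %


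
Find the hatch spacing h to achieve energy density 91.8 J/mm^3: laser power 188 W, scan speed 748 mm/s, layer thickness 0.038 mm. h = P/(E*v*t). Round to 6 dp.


h = 188 / (91.8*748*0.038) = 0.072049 mm


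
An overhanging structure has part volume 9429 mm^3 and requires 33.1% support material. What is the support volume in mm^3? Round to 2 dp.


V_support = 9429 * 0.331 = 3121.0 mm^3


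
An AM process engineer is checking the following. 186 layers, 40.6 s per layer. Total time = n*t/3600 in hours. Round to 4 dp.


t = 186 * 40.6 / 3600 = 2.0977 hrs


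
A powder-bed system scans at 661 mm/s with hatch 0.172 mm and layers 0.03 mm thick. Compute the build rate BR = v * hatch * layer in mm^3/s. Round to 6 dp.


Rate = 661 * 0.172 * 0.03 = 3.41076 mm^3/s


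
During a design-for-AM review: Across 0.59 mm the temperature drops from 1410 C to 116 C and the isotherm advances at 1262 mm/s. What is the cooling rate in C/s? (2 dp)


G = (1410-116)/0.59 = 2193.22033898 C/mm
CR = 2193.22033898 * 1262 = 2767844.07 C/s


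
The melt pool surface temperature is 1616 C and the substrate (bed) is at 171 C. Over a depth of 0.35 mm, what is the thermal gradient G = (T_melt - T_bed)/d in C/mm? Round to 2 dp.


G = (1616-171)/0.35 = 4128.57 C/mm


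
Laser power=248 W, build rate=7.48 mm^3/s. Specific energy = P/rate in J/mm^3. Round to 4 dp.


SE = 248 / 7.48 = 33.1551 J/mm^3


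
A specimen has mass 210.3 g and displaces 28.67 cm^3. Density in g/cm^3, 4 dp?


rho = 210.3 / 28.67 = 7.3352 g/cm^3


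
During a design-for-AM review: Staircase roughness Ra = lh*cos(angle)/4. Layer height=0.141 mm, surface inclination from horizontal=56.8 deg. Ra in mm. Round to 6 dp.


Ra = 0.141 * cos(56.8) / 4 = 0.019302 mm


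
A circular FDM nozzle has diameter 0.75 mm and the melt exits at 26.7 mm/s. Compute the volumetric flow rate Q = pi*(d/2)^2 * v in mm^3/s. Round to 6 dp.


A = pi*(0.75/2)^2 = 0.44178647 mm^2
Q = 0.44178647 * 26.7 = 11.795699 mm^3/s


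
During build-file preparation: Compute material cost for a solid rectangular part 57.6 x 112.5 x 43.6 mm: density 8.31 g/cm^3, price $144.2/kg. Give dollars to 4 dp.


V = 57.6 * 112.5 * 43.6 = 282528.0 mm^3 = 282.528 cm^3
Mass = 282.528 * 8.31 / 1000 = 2.34780768 kg
Cost = 2.34780768 * 144.2 = 338.5539 $


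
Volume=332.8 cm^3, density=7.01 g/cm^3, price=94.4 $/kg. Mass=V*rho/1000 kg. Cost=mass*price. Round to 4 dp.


Mass = 332.8*7.01/1000 = 2.332928 kg
Cost = 2.332928 * 94.4 = 220.2284 $


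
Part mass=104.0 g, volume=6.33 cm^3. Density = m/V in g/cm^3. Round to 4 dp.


rho = 104.0 / 6.33 = 16.4297 g/cm^3


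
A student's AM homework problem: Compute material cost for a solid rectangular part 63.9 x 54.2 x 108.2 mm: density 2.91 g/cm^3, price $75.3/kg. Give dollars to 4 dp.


V = 63.9 * 54.2 * 108.2 = 374737.716 mm^3 = 374.737716 cm^3
Mass = 374.737716 * 2.91 / 1000 = 1.09048675 kg
Cost = 1.09048675 * 75.3 = 82.1137 $


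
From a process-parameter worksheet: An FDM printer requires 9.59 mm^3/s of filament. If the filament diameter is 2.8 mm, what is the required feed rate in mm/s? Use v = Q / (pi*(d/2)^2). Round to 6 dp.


A = pi*(2.8/2)^2 = 6.157522
v = 9.59 / 6.157522 = 1.557445 mm/s


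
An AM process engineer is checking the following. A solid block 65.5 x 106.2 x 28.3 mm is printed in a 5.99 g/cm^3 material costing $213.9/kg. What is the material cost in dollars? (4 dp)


V = 65.5 * 106.2 * 28.3 = 196857.63 mm^3 = 196.85763 cm^3
Mass = 196.85763 * 5.99 / 1000 = 1.1791772 kg
Cost = 1.1791772 * 213.9 = 252.226 $


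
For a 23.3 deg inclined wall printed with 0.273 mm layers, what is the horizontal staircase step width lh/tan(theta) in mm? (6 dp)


step = 0.273 / tan(23.3) = 0.633899 mm


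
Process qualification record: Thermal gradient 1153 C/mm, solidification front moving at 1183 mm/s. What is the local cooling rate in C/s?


CR = 1153 * 1183 = 1363999 C/s


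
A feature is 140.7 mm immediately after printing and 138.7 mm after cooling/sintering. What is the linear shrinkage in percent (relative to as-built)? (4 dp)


Shrinkage = ((140.7-138.7)/140.7)*100 = 1.4215 %


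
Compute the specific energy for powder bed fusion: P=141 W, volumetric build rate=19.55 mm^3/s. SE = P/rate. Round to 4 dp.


SE = 141 / 19.55 = 7.2123 J/mm^3


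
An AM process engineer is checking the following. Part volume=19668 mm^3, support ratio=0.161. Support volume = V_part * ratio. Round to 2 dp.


V_support = 19668 * 0.161 = 3166.55 mm^3


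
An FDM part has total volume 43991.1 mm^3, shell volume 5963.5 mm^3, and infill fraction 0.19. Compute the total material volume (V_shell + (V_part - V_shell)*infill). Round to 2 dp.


V_infill = (43991.1 - 5963.5) * 0.19 = 7225.24
V_total = 5963.5 + 7225.24 = 13188.74 mm^3


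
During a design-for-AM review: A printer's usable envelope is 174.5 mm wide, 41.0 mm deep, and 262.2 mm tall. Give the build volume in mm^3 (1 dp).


V = 174.5 * 41.0 * 262.2 = 1875909.9 mm^3


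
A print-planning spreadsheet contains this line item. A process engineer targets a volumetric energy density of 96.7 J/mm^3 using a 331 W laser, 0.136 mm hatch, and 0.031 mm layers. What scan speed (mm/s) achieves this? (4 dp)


v = 331 / (96.7*0.136*0.031) = 811.897 mm/s


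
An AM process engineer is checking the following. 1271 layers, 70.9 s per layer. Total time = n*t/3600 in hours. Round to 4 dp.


t = 1271 * 70.9 / 3600 = 25.0316 hrs


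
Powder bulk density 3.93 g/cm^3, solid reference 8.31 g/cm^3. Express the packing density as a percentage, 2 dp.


Packing = (3.93/8.31)*100 = 47.29 %


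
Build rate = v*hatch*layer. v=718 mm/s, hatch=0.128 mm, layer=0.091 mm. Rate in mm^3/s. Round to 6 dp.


Rate = 718 * 0.128 * 0.091 = 8.363264 mm^3/s


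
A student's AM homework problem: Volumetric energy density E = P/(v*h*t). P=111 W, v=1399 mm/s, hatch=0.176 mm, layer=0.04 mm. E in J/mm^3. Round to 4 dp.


E = 111 / (1399*0.176*0.04) = 11.2702 J/mm^3


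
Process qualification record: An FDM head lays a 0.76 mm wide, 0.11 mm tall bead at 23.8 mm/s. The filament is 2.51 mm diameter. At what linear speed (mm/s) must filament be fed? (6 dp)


Q = 0.76 * 0.11 * 23.8 = 1.98968 mm^3/s
A_fil = pi*(2.51/2)^2 = 4.94808697 mm^2
v_feed = 1.98968 / 4.94808697 = 0.402111 mm/s


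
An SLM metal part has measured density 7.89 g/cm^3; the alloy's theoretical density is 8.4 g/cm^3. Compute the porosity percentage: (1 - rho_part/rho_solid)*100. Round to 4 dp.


Porosity = (1-7.89/8.4)*100 = 6.0714 %


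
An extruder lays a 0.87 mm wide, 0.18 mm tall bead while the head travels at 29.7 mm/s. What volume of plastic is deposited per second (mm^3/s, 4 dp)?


Rate = 0.87 * 0.18 * 29.7 = 4.651 mm^3/s


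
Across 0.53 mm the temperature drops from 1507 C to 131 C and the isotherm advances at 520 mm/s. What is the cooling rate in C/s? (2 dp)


G = (1507-131)/0.53 = 2596.22641509 C/mm
CR = 2596.22641509 * 520 = 1350037.74 C/s


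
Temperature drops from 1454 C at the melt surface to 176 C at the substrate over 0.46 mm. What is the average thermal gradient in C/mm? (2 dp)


G = (1454-176)/0.46 = 2778.26 C/mm


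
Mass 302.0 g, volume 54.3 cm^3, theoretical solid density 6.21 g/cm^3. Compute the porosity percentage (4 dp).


rho_part = 302.0 / 54.3 = 5.56169429 g/cm^3
Porosity = (1 - 5.56169429/6.21)*100 = 10.4397 %


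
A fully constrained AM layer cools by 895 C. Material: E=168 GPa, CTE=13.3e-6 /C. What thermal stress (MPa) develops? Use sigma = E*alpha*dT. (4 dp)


sigma = 168*1000 * 13.3e-6 * 895 = 1999.788 MPa


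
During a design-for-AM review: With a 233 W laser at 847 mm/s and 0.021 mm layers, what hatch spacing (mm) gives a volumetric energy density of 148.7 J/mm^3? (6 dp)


h = 233 / (148.7*847*0.021) = 0.088093 mm


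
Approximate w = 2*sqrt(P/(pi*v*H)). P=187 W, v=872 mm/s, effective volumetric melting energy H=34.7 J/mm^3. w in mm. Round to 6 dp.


w = 2*sqrt(187/(pi*872*34.7)) = 0.088706 mm


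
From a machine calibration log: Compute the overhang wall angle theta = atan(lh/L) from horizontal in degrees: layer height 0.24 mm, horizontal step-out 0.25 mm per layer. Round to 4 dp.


angle = atan(0.24/0.25) = 43.8309 degrees


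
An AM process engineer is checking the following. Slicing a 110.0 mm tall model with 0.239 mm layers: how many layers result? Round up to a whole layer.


Layers = ceil(110.0/0.239) = 461


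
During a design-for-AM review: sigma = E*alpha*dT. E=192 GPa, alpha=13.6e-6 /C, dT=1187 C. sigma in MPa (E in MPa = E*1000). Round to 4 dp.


sigma = 192*1000 * 13.6e-6 * 1187 = 3099.4944 MPa


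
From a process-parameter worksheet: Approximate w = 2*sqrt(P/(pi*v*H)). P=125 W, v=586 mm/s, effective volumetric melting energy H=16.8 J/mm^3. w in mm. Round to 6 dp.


w = 2*sqrt(125/(pi*586*16.8)) = 0.127147 mm


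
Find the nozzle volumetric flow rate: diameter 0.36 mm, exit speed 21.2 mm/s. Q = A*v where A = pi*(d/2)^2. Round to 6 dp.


A = pi*(0.36/2)^2 = 0.1017876 mm^2
Q = 0.1017876 * 21.2 = 2.157897 mm^3/s


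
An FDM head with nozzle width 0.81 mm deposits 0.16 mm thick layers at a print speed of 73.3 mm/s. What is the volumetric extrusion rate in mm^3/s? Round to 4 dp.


Rate = 0.81 * 0.16 * 73.3 = 9.4997 mm^3/s


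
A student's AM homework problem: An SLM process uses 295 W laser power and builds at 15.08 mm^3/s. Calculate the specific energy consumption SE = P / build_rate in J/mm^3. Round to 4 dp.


SE = 295 / 15.08 = 19.5623 J/mm^3


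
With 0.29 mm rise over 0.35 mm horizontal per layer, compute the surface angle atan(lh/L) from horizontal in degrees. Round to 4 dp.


angle = atan(0.29/0.35) = 39.6442 degrees


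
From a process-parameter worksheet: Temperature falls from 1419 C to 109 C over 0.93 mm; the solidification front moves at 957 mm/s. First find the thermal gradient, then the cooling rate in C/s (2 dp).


G = (1419-109)/0.93 = 1408.60215054 C/mm
CR = 1408.60215054 * 957 = 1348032.26 C/s


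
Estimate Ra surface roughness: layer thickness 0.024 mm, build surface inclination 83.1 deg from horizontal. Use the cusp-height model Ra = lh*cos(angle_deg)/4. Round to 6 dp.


Ra = 0.024 * cos(83.1) / 4 = 0.000721 mm


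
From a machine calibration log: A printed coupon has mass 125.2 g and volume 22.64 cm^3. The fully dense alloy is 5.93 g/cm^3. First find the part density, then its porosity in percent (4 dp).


rho_part = 125.2 / 22.64 = 5.53003534 g/cm^3
Porosity = (1 - 5.53003534/5.93)*100 = 6.7448 %


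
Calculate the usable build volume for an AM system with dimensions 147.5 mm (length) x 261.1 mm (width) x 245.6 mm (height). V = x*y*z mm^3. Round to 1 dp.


V = 147.5 * 261.1 * 245.6 = 9458608.6 mm^3


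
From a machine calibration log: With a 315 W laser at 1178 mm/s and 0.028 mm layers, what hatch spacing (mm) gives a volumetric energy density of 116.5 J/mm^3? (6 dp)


h = 315 / (116.5*1178*0.028) = 0.081975 mm


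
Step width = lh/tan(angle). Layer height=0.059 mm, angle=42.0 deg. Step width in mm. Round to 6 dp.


step = 0.059 / tan(42.0) = 0.065526 mm


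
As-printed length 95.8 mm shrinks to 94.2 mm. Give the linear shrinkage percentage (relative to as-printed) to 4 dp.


Shrinkage = ((95.8-94.2)/95.8)*100 = 1.6701 %


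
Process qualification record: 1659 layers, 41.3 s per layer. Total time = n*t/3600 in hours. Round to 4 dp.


t = 1659 * 41.3 / 3600 = 19.0324 hrs


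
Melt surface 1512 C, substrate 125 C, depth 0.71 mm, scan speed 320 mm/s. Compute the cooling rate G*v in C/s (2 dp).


G = (1512-125)/0.71 = 1953.52112676 C/mm
CR = 1953.52112676 * 320 = 625126.76 C/s


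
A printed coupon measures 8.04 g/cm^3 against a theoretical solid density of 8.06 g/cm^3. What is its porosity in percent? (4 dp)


Porosity = (1-8.04/8.06)*100 = 0.2481 %


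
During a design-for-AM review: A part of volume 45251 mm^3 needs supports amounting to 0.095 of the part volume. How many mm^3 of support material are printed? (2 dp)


V_support = 45251 * 0.095 = 4298.85 mm^3


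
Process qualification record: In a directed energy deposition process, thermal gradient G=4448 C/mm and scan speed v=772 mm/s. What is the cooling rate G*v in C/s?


CR = 4448 * 772 = 3433856 C/s


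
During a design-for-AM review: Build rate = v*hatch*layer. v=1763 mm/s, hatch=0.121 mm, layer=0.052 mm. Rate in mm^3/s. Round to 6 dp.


Rate = 1763 * 0.121 * 0.052 = 11.092796 mm^3/s


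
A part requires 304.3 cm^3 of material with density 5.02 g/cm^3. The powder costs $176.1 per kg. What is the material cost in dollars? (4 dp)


Mass = 304.3*5.02/1000 = 1.527586 kg
Cost = 1.527586 * 176.1 = 269.0079 $


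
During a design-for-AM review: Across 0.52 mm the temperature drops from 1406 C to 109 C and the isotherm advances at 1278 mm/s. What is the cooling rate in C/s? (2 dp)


G = (1406-109)/0.52 = 2494.23076923 C/mm
CR = 2494.23076923 * 1278 = 3187626.92 C/s


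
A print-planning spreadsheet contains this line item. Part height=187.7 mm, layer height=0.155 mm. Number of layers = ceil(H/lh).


Layers = ceil(187.7/0.155) = 1211


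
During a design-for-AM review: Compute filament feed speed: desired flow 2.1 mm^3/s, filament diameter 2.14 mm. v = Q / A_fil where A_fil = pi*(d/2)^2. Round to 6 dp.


A = pi*(2.14/2)^2 = 3.596809
v = 2.1 / 3.596809 = 0.583851 mm/s


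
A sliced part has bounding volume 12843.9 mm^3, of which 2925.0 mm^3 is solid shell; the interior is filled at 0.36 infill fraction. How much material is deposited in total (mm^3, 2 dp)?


V_infill = (12843.9 - 2925.0) * 0.36 = 3570.8
V_total = 2925.0 + 3570.8 = 6495.8 mm^3


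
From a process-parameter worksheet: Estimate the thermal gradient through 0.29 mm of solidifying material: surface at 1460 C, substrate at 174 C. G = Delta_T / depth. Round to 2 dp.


G = (1460-174)/0.29 = 4434.48 C/mm


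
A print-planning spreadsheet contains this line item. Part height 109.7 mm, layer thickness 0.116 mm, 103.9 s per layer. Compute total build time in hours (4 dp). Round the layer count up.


Layers = ceil(109.7/0.116) = 946
t = 946 * 103.9 / 3600 = 27.3026 hrs


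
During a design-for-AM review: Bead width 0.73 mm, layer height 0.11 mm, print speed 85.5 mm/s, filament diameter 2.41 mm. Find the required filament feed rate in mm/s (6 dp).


Q = 0.73 * 0.11 * 85.5 = 6.86565 mm^3/s
A_fil = pi*(2.41/2)^2 = 4.56167107 mm^2
v_feed = 6.86565 / 4.56167107 = 1.505073 mm/s


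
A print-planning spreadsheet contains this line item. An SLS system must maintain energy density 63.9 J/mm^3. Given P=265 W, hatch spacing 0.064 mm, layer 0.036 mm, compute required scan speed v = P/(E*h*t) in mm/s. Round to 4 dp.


v = 265 / (63.9*0.064*0.036) = 1799.9587 mm/s


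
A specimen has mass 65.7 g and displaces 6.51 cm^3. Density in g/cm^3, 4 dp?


rho = 65.7 / 6.51 = 10.0922 g/cm^3


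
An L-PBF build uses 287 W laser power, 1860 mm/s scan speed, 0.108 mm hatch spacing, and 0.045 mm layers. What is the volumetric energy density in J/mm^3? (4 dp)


E = 287 / (1860*0.108*0.045) = 31.7492 J/mm^3


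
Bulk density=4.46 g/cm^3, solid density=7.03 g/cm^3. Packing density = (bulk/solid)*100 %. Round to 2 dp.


Packing = (4.46/7.03)*100 = 63.44 %


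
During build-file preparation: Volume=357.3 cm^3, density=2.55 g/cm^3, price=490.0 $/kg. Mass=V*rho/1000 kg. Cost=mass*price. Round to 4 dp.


Mass = 357.3*2.55/1000 = 0.911115 kg
Cost = 0.911115 * 490.0 = 446.4464 $


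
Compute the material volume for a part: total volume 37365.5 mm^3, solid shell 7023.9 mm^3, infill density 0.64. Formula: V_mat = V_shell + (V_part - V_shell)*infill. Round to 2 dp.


V_infill = (37365.5 - 7023.9) * 0.64 = 19418.62
V_total = 7023.9 + 19418.62 = 26442.52 mm^3


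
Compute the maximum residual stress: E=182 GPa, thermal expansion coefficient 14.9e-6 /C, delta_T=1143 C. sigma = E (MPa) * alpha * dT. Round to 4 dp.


sigma = 182*1000 * 14.9e-6 * 1143 = 3099.5874 MPa


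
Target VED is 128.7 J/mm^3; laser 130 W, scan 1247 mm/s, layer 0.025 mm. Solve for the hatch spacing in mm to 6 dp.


h = 130 / (128.7*1247*0.025) = 0.032401 mm


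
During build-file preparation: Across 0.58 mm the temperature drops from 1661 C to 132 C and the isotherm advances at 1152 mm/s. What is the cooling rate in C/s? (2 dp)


G = (1661-132)/0.58 = 2636.20689655 C/mm
CR = 2636.20689655 * 1152 = 3036910.34 C/s


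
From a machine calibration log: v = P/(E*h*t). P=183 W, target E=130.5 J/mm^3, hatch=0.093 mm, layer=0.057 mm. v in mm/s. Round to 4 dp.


v = 183 / (130.5*0.093*0.057) = 264.5348 mm/s


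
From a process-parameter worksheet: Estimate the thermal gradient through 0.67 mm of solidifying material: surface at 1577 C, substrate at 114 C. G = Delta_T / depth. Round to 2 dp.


G = (1577-114)/0.67 = 2183.58 C/mm


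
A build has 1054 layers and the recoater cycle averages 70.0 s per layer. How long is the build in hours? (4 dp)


t = 1054 * 70.0 / 3600 = 20.4944 hrs


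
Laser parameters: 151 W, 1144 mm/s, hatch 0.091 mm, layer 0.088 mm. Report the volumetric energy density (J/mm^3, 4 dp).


E = 151 / (1144*0.091*0.088) = 16.4826 J/mm^3


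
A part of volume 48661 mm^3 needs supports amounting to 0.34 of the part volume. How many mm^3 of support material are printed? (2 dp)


V_support = 48661 * 0.34 = 16544.74 mm^3


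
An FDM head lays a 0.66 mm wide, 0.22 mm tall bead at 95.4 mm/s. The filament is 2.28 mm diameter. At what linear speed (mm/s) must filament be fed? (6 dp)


Q = 0.66 * 0.22 * 95.4 = 13.85208 mm^3/s
A_fil = pi*(2.28/2)^2 = 4.08281381 mm^2
v_feed = 13.85208 / 4.08281381 = 3.392778 mm/s


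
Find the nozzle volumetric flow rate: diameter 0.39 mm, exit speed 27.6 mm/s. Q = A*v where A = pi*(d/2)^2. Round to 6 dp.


A = pi*(0.39/2)^2 = 0.11945906 mm^2
Q = 0.11945906 * 27.6 = 3.29707 mm^3/s


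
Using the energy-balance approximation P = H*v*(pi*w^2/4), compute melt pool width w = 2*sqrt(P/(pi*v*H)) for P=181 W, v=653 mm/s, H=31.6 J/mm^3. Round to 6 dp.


w = 2*sqrt(181/(pi*653*31.6)) = 0.10568 mm


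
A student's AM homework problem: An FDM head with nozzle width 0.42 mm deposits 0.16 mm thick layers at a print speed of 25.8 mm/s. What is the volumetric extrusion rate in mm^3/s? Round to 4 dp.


Rate = 0.42 * 0.16 * 25.8 = 1.7338 mm^3/s


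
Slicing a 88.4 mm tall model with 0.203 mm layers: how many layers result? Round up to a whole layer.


Layers = ceil(88.4/0.203) = 436


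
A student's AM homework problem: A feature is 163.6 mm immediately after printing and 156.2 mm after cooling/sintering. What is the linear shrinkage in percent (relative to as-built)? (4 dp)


Shrinkage = ((163.6-156.2)/163.6)*100 = 4.5232 %


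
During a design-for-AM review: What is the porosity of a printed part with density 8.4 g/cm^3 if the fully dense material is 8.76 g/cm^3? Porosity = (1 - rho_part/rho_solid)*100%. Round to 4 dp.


Porosity = (1-8.4/8.76)*100 = 4.1096 %


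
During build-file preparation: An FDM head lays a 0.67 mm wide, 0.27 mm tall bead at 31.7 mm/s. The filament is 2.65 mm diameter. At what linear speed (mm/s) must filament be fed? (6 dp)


Q = 0.67 * 0.27 * 31.7 = 5.73453 mm^3/s
A_fil = pi*(2.65/2)^2 = 5.5154586 mm^2
v_feed = 5.73453 / 5.5154586 = 1.03972 mm/s


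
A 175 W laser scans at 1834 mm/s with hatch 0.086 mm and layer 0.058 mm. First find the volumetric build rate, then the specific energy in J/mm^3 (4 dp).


Build rate = 1834 * 0.086 * 0.058 = 9.147992 mm^3/s
SE = 175 / 9.147992 = 19.1299 J/mm^3


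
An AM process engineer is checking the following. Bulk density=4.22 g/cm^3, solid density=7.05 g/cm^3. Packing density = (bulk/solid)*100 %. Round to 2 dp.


Packing = (4.22/7.05)*100 = 59.86 %


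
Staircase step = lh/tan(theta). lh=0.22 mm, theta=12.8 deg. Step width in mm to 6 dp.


step = 0.22 / tan(12.8) = 0.968334 mm


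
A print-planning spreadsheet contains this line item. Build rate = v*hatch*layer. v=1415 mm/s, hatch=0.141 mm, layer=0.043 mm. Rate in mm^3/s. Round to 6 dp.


Rate = 1415 * 0.141 * 0.043 = 8.579145 mm^3/s


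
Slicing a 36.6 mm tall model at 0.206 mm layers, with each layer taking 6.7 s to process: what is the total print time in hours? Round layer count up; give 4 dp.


Layers = ceil(36.6/0.206) = 178
t = 178 * 6.7 / 3600 = 0.3313 hrs


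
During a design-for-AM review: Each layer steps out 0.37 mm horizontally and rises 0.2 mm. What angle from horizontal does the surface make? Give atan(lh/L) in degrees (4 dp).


angle = atan(0.2/0.37) = 28.393 degrees


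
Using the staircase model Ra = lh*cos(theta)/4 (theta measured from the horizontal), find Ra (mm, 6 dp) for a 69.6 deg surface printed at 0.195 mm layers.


Ra = 0.195 * cos(69.6) / 4 = 0.016993 mm


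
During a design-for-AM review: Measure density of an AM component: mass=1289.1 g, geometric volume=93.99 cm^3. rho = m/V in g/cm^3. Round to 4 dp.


rho = 1289.1 / 93.99 = 13.7153 g/cm^3


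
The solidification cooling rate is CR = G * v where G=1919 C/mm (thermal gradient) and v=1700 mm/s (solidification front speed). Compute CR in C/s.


CR = 1919 * 1700 = 3262300 C/s


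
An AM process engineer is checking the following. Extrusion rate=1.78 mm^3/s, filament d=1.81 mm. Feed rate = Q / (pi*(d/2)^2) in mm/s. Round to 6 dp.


A = pi*(1.81/2)^2 = 2.573043
v = 1.78 / 2.573043 = 0.691788 mm/s


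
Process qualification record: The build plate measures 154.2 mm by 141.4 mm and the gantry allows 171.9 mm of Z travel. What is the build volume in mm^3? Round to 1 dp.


V = 154.2 * 141.4 * 171.9 = 3748087.0 mm^3


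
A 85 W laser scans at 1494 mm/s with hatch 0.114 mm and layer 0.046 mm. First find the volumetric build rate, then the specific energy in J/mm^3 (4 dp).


Build rate = 1494 * 0.114 * 0.046 = 7.834536 mm^3/s
SE = 85 / 7.834536 = 10.8494 J/mm^3


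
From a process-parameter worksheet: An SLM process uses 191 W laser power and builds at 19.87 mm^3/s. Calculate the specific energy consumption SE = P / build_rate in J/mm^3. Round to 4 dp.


SE = 191 / 19.87 = 9.6125 J/mm^3


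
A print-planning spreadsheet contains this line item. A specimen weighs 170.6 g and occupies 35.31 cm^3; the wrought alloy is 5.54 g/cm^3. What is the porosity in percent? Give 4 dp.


rho_part = 170.6 / 35.31 = 4.8314925 g/cm^3
Porosity = (1 - 4.8314925/5.54)*100 = 12.7889 %


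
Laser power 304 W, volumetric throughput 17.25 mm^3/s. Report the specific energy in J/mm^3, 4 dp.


SE = 304 / 17.25 = 17.6232 J/mm^3


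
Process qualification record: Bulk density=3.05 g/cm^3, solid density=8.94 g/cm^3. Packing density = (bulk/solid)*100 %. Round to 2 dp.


Packing = (3.05/8.94)*100 = 34.12 %


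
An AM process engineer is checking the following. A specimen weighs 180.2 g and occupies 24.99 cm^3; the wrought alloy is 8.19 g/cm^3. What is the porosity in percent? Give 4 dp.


rho_part = 180.2 / 24.99 = 7.21088435 g/cm^3
Porosity = (1 - 7.21088435/8.19)*100 = 11.955 %


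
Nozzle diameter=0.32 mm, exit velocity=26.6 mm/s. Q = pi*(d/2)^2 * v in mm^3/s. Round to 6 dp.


A = pi*(0.32/2)^2 = 0.08042477 mm^2
Q = 0.08042477 * 26.6 = 2.139299 mm^3/s


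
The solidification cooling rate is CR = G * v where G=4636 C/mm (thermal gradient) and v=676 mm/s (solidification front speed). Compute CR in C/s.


CR = 4636 * 676 = 3133936 C/s


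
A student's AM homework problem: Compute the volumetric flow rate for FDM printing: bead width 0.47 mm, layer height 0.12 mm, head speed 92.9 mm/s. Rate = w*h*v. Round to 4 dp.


Rate = 0.47 * 0.12 * 92.9 = 5.2396 mm^3/s


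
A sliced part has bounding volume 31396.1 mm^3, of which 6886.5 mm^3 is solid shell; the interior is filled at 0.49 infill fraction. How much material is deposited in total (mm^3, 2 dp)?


V_infill = (31396.1 - 6886.5) * 0.49 = 12009.7
V_total = 6886.5 + 12009.7 = 18896.2 mm^3


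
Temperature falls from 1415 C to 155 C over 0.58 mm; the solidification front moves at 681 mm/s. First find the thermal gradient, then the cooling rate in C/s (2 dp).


G = (1415-155)/0.58 = 2172.4137931 C/mm
CR = 2172.4137931 * 681 = 1479413.79 C/s


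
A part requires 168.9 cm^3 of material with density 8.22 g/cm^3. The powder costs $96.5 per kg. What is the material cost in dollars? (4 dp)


Mass = 168.9*8.22/1000 = 1.388358 kg
Cost = 1.388358 * 96.5 = 133.9765 $


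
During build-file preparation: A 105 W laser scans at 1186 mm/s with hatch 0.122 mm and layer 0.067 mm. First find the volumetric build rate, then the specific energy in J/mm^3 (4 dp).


Build rate = 1186 * 0.122 * 0.067 = 9.694364 mm^3/s
SE = 105 / 9.694364 = 10.831 J/mm^3


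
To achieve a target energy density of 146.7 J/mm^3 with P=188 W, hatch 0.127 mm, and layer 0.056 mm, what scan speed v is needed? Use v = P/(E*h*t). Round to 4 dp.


v = 188 / (146.7*0.127*0.056) = 180.1922 mm/s


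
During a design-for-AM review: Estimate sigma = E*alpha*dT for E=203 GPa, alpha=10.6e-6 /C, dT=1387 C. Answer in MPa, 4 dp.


sigma = 203*1000 * 10.6e-6 * 1387 = 2984.5466 MPa


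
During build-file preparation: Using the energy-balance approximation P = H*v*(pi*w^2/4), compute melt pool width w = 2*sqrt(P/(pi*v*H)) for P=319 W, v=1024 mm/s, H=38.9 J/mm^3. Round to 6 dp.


w = 2*sqrt(319/(pi*1024*38.9)) = 0.100978 mm


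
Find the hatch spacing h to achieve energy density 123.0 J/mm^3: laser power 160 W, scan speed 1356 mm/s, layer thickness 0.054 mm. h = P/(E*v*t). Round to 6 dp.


h = 160 / (123.0*1356*0.054) = 0.017765 mm


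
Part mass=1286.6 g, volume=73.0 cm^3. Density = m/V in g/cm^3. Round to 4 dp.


rho = 1286.6 / 73.0 = 17.6247 g/cm^3


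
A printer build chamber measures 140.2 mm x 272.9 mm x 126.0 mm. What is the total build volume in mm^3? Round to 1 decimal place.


V = 140.2 * 272.9 * 126.0 = 4820833.1 mm^3


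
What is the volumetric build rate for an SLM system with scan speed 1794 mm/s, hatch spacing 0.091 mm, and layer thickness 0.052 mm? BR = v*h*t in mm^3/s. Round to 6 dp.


Rate = 1794 * 0.091 * 0.052 = 8.489208 mm^3/s


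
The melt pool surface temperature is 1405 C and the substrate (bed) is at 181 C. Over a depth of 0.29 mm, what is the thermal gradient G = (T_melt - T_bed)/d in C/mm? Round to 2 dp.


G = (1405-181)/0.29 = 4220.69 C/mm


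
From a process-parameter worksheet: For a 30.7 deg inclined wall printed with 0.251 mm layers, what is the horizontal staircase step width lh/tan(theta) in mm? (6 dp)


step = 0.251 / tan(30.7) = 0.422732 mm


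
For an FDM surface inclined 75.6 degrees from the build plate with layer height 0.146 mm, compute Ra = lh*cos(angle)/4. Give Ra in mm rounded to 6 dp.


Ra = 0.146 * cos(75.6) / 4 = 0.009077 mm


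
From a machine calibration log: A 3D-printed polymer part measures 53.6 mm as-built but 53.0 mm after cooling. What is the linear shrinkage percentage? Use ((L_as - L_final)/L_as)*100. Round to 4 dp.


Shrinkage = ((53.6-53.0)/53.6)*100 = 1.1194 %


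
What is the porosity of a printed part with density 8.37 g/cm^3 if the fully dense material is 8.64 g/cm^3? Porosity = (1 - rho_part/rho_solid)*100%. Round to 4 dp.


Porosity = (1-8.37/8.64)*100 = 3.125 %


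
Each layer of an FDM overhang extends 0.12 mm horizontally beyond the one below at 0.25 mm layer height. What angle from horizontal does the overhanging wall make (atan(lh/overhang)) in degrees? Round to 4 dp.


angle = atan(0.25/0.12) = 64.359 degrees


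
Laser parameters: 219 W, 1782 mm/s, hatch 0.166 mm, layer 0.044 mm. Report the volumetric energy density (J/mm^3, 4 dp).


E = 219 / (1782*0.166*0.044) = 16.8258 J/mm^3


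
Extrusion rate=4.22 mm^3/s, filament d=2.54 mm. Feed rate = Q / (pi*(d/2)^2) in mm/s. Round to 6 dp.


A = pi*(2.54/2)^2 = 5.067075
v = 4.22 / 5.067075 = 0.832828 mm/s
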